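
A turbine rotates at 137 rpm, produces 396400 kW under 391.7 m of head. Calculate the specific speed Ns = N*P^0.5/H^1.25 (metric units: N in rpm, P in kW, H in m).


Ns = 137 * 396400^0.5 / 391.7^1.25 = 49.4989


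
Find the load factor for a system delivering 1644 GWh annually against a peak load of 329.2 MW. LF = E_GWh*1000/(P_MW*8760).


LF = 1644 * 1000 / (329.2 * 8760) = 0.5701


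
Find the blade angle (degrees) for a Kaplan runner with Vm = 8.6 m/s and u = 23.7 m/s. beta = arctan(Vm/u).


beta = arctan(8.6 / 23.7) = 19.9443 degrees


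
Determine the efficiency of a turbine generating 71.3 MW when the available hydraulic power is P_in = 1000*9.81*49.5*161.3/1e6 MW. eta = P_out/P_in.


P_in = 1000 * 9.81 * 49.5 * 161.3 / 1e6 = 78.3265 MW
eta = 71.3 / 78.3265 = 0.9103


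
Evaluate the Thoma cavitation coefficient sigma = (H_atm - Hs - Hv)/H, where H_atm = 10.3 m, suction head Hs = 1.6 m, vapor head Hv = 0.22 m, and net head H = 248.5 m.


sigma = (10.3 - 1.6 - 0.22) / 248.5 = 0.0341


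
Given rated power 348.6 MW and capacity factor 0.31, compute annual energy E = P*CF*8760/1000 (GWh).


E = 348.6 * 0.31 * 8760 / 1000 = 946.6582 GWh


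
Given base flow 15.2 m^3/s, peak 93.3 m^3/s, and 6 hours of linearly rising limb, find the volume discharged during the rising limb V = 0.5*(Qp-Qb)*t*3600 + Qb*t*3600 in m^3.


V = 0.5*(93.3 - 15.2)*6*3600 + 15.2*6*3600 = 1.1718e+06 m^3


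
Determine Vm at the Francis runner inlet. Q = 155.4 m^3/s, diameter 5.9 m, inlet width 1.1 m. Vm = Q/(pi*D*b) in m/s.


Vm = 155.4 / (pi * 5.9 * 1.1) = 7.6218 m/s


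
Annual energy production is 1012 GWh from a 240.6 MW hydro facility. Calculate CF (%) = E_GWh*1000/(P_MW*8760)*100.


CF = 1012 * 1000 / (240.6 * 8760) * 100 = 48.0154 %


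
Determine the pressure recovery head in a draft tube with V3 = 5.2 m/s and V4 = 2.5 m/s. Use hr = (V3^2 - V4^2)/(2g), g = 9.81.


hr = (5.2^2 - 2.5^2) / (2*9.81) = 1.0596 m


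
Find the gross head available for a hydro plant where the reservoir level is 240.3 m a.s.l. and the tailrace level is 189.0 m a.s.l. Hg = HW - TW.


Hg = 240.3 - 189.0 = 51.3000 m


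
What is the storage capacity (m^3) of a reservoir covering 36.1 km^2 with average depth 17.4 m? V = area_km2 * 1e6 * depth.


V = 36.1 * 1e6 * 17.4 = 6.2814e+08 m^3


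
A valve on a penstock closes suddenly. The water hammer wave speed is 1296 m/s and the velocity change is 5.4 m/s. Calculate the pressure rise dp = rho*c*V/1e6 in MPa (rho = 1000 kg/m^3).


dp = 1000 * 1296 * 5.4 / 1e6 = 6.9984 MPa


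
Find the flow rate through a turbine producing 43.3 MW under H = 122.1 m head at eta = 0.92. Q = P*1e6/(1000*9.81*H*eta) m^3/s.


Q = 43.3 * 1e6 / (1000 * 9.81 * 122.1 * 0.92) = 39.2930 m^3/s


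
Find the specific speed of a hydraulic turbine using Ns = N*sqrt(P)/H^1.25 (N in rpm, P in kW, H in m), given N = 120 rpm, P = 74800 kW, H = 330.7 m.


Ns = 120 * 74800^0.5 / 330.7^1.25 = 23.2723


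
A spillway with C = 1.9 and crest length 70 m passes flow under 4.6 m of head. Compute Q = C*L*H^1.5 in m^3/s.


Q = 1.9 * 70 * 4.6^1.5 = 1312.1648 m^3/s


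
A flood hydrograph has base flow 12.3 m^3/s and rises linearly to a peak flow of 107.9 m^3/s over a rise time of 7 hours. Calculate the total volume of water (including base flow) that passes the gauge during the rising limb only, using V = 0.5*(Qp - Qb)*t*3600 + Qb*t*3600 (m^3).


V = 0.5*(107.9 - 12.3)*7*3600 + 12.3*7*3600 = 1.5145e+06 m^3


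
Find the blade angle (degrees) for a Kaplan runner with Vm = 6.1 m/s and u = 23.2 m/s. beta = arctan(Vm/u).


beta = arctan(6.1 / 23.2) = 14.7314 degrees


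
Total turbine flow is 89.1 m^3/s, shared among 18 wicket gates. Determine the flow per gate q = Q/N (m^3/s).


q = 89.1 / 18 = 4.9500 m^3/s


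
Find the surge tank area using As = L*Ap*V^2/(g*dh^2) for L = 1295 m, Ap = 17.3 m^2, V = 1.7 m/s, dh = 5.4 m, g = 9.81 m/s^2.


As = 1295 * 17.3 * 1.7^2 / (9.81 * 5.4^2) = 226.3379 m^2


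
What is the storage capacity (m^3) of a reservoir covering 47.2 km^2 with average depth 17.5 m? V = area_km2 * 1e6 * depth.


V = 47.2 * 1e6 * 17.5 = 8.2600e+08 m^3


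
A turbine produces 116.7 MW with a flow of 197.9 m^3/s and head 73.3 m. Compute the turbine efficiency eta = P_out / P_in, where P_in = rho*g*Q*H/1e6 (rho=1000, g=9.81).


P_in = 1000 * 9.81 * 197.9 * 73.3 / 1e6 = 142.3045 MW
eta = 116.7 / 142.3045 = 0.8201


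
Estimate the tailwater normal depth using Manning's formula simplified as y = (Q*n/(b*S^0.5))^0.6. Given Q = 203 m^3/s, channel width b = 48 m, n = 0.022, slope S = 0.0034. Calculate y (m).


y = (203 * 0.022 / (48 * 0.0034^0.5))^0.6 = 1.3236 m


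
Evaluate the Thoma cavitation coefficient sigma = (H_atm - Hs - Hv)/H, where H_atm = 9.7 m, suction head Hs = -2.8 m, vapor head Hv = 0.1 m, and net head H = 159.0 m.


sigma = (9.7 - (-2.8) - 0.1) / 159.0 = 0.0780


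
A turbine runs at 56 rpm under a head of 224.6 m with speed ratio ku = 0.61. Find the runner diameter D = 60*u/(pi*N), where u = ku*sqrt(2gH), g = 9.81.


u = 0.61 * sqrt(2*9.81*224.6) = 40.4934 m/s
D = 60 * 40.4934 / (pi * 56) = 13.8101 m


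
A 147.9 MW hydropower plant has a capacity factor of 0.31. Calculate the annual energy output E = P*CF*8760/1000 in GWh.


E = 147.9 * 0.31 * 8760 / 1000 = 401.6372 GWh


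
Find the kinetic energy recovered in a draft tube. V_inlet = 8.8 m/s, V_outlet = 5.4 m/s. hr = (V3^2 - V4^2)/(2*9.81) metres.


hr = (8.8^2 - 5.4^2) / (2*9.81) = 2.4608 m


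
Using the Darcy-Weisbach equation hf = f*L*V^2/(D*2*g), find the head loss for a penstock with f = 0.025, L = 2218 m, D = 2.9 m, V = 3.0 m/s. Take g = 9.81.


hf = 0.025 * 2218 * 3.0^2 / (2.9 * 2 * 9.81) = 8.7710 m


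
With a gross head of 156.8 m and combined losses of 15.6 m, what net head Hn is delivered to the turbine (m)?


Hn = 156.8 - 15.6 = 141.2000 m


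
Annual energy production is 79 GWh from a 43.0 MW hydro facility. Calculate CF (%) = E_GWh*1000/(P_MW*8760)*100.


CF = 79 * 1000 / (43.0 * 8760) * 100 = 20.9727 %


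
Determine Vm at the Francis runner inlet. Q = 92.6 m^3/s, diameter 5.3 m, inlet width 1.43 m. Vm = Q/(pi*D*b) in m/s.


Vm = 92.6 / (pi * 5.3 * 1.43) = 3.8891 m/s


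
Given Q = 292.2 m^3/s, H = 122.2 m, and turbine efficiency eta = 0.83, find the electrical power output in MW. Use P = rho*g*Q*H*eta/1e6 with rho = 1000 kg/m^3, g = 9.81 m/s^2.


P = 1000 * 9.81 * 292.2 * 122.2 * 0.83 / 1e6 = 290.7358 MW


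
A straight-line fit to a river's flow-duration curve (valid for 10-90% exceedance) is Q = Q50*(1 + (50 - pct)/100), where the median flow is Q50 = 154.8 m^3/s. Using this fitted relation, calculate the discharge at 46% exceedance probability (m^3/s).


Q = 154.8 * (1 + (50 - 46)/100) = 160.9920 m^3/s


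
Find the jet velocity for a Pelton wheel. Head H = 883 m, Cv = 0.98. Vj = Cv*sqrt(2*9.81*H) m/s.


Vj = 0.98 * sqrt(2*9.81*883) = 128.9900 m/s


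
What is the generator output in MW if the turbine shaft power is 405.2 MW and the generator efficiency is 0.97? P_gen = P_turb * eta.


P_gen = 405.2 * 0.97 = 393.0440 MW


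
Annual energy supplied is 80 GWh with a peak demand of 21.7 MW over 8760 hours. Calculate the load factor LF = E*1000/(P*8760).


LF = 80 * 1000 / (21.7 * 8760) = 0.4208


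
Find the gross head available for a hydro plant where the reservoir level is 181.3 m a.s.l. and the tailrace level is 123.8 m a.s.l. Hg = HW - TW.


Hg = 181.3 - 123.8 = 57.5000 m


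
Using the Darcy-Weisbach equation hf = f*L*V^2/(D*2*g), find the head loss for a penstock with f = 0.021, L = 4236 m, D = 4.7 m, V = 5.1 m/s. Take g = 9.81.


hf = 0.021 * 4236 * 5.1^2 / (4.7 * 2 * 9.81) = 25.0910 m


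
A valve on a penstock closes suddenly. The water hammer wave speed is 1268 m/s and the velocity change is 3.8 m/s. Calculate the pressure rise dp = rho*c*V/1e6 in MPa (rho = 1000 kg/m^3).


dp = 1000 * 1268 * 3.8 / 1e6 = 4.8184 MPa


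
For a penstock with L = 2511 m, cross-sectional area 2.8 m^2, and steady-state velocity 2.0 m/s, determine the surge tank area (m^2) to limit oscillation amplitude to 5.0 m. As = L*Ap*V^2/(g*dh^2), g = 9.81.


As = 2511 * 2.8 * 2.0^2 / (9.81 * 5.0^2) = 114.6716 m^2


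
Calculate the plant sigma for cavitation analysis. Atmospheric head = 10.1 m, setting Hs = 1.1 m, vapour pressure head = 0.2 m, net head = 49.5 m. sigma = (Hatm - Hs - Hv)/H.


sigma = (10.1 - 1.1 - 0.2) / 49.5 = 0.1778


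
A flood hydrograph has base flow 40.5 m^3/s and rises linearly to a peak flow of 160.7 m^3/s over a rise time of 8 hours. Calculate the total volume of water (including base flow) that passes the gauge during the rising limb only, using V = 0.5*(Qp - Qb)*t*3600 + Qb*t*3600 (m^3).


V = 0.5*(160.7 - 40.5)*8*3600 + 40.5*8*3600 = 2.8973e+06 m^3


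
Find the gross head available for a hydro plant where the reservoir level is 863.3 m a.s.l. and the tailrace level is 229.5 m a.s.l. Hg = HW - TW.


Hg = 863.3 - 229.5 = 633.8000 m


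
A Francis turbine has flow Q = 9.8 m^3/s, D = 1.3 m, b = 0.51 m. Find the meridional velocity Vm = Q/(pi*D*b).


Vm = 9.8 / (pi * 1.3 * 0.51) = 4.7050 m/s


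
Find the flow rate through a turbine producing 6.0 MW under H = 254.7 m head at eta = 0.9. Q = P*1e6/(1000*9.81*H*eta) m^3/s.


Q = 6.0 * 1e6 / (1000 * 9.81 * 254.7 * 0.9) = 2.6682 m^3/s


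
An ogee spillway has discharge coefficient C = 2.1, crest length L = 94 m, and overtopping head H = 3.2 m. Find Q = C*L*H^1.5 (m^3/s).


Q = 2.1 * 94 * 3.2^1.5 = 1129.9835 m^3/s


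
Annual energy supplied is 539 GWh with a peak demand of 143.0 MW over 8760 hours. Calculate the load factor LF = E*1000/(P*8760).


LF = 539 * 1000 / (143.0 * 8760) = 0.4303


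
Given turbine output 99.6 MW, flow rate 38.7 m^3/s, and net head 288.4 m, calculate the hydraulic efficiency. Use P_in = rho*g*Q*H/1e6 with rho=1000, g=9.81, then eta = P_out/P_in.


P_in = 1000 * 9.81 * 38.7 * 288.4 / 1e6 = 109.4902 MW
eta = 99.6 / 109.4902 = 0.9097


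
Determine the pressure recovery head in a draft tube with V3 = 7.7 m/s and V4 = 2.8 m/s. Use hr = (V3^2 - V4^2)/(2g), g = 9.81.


hr = (7.7^2 - 2.8^2) / (2*9.81) = 2.6223 m


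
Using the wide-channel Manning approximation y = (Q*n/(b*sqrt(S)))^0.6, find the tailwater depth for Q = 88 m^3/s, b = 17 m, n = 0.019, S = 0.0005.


y = (88 * 0.019 / (17 * 0.0005^0.5))^0.6 = 2.4321 m


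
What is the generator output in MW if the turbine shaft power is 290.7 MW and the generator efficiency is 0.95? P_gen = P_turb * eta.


P_gen = 290.7 * 0.95 = 276.1650 MW


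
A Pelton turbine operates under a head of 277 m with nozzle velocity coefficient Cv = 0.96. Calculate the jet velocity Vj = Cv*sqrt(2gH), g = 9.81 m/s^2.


Vj = 0.96 * sqrt(2*9.81*277) = 70.7719 m/s


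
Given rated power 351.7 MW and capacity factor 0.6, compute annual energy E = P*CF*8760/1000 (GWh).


E = 351.7 * 0.6 * 8760 / 1000 = 1848.5352 GWh


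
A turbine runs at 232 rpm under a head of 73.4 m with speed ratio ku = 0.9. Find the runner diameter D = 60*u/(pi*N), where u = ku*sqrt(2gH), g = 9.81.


u = 0.9 * sqrt(2*9.81*73.4) = 34.1539 m/s
D = 60 * 34.1539 / (pi * 232) = 2.8116 m


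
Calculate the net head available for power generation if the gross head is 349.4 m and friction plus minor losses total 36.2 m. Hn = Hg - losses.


Hn = 349.4 - 36.2 = 313.2000 m


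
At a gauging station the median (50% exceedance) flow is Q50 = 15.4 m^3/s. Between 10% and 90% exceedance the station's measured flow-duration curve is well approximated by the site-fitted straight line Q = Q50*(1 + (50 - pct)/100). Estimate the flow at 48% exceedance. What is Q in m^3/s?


Q = 15.4 * (1 + (50 - 48)/100) = 15.7080 m^3/s


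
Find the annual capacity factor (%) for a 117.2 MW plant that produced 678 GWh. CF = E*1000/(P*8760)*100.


CF = 678 * 1000 / (117.2 * 8760) * 100 = 66.0386 %


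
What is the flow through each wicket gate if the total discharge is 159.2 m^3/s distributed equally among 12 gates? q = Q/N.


q = 159.2 / 12 = 13.2667 m^3/s


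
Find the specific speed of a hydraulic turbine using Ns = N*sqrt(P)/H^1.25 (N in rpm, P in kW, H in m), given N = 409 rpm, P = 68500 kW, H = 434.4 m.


Ns = 409 * 68500^0.5 / 434.4^1.25 = 53.9767


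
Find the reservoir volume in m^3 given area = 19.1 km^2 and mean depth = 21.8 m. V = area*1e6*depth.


V = 19.1 * 1e6 * 21.8 = 4.1638e+08 m^3


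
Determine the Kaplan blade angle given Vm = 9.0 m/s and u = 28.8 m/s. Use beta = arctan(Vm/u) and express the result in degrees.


beta = arctan(9.0 / 28.8) = 17.3540 degrees


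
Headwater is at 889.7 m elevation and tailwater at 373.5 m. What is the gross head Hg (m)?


Hg = 889.7 - 373.5 = 516.2000 m


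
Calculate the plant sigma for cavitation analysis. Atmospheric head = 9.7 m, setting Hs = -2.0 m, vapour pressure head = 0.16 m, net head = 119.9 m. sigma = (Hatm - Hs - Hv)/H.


sigma = (9.7 - (-2.0) - 0.16) / 119.9 = 0.0962


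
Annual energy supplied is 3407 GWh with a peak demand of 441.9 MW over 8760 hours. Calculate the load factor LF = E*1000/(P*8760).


LF = 3407 * 1000 / (441.9 * 8760) = 0.8801


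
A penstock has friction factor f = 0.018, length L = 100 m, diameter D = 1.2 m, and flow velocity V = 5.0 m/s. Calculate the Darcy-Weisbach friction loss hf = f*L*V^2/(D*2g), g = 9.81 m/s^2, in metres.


hf = 0.018 * 100 * 5.0^2 / (1.2 * 2 * 9.81) = 1.9113 m


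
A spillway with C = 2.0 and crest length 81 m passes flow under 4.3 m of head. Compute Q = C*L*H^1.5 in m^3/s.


Q = 2.0 * 81 * 4.3^1.5 = 1444.5005 m^3/s


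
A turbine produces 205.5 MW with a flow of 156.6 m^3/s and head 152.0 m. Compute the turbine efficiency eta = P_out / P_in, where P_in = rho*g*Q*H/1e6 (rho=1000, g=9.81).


P_in = 1000 * 9.81 * 156.6 * 152.0 / 1e6 = 233.5094 MW
eta = 205.5 / 233.5094 = 0.8801


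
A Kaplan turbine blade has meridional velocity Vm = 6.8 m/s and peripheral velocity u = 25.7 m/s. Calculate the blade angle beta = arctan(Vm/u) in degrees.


beta = arctan(6.8 / 25.7) = 14.8204 degrees


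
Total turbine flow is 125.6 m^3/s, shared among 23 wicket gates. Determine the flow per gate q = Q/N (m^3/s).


q = 125.6 / 23 = 5.4609 m^3/s


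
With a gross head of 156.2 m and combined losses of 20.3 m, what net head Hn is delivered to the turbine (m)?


Hn = 156.2 - 20.3 = 135.9000 m


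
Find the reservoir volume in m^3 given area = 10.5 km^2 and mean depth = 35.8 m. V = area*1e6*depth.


V = 10.5 * 1e6 * 35.8 = 3.7590e+08 m^3


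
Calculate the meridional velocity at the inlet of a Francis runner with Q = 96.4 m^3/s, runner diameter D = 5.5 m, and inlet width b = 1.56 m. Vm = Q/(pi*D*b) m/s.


Vm = 96.4 / (pi * 5.5 * 1.56) = 3.5763 m/s


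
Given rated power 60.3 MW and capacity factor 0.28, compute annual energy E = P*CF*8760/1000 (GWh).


E = 60.3 * 0.28 * 8760 / 1000 = 147.9038 GWh


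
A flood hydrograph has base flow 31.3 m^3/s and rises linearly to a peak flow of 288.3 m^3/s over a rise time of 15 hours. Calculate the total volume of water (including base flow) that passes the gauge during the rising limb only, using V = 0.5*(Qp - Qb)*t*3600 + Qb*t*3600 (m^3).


V = 0.5*(288.3 - 31.3)*15*3600 + 31.3*15*3600 = 8.6292e+06 m^3


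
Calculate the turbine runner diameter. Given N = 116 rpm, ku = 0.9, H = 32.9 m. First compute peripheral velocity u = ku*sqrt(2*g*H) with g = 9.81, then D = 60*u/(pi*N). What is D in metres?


u = 0.9 * sqrt(2*9.81*32.9) = 22.8660 m/s
D = 60 * 22.8660 / (pi * 116) = 3.7647 m


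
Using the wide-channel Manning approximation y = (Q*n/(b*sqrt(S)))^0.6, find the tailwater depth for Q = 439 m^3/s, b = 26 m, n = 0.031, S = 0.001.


y = (439 * 0.031 / (26 * 0.001^0.5))^0.6 = 5.3866 m


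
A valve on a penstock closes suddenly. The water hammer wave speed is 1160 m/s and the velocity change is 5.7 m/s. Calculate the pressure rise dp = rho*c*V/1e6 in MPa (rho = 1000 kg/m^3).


dp = 1000 * 1160 * 5.7 / 1e6 = 6.6120 MPa


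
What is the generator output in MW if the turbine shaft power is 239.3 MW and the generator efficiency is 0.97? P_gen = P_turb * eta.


P_gen = 239.3 * 0.97 = 232.1210 MW


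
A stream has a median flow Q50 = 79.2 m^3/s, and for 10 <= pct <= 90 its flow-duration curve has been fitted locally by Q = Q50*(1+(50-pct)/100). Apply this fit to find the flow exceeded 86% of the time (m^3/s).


Q = 79.2 * (1 + (50 - 86)/100) = 50.6880 m^3/s


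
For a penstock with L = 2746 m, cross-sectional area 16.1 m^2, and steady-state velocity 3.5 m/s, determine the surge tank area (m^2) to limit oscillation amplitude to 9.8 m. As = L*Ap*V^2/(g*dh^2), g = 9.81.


As = 2746 * 16.1 * 3.5^2 / (9.81 * 9.8^2) = 574.8325 m^2


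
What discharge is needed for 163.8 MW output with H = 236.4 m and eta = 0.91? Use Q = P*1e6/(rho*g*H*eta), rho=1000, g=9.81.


Q = 163.8 * 1e6 / (1000 * 9.81 * 236.4 * 0.91) = 77.6169 m^3/s


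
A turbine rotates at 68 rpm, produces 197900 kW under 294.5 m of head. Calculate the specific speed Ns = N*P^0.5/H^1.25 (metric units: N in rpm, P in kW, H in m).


Ns = 68 * 197900^0.5 / 294.5^1.25 = 24.7956


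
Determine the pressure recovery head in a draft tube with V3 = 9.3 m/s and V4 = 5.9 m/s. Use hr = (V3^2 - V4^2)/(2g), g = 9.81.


hr = (9.3^2 - 5.9^2) / (2*9.81) = 2.6340 m


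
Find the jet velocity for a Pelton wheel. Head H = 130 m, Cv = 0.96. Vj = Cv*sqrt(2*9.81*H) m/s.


Vj = 0.96 * sqrt(2*9.81*130) = 48.4833 m/s


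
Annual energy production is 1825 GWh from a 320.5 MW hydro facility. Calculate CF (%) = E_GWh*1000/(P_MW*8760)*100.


CF = 1825 * 1000 / (320.5 * 8760) * 100 = 65.0026 %


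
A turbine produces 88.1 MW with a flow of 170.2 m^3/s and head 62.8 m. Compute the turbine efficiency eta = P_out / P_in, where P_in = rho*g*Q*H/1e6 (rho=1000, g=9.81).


P_in = 1000 * 9.81 * 170.2 * 62.8 / 1e6 = 104.8548 MW
eta = 88.1 / 104.8548 = 0.8402


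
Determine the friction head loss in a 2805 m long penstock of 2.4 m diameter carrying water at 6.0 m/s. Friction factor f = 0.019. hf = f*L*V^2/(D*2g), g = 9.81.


hf = 0.019 * 2805 * 6.0^2 / (2.4 * 2 * 9.81) = 40.7454 m


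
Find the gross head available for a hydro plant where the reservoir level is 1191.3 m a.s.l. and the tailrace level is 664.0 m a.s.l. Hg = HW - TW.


Hg = 1191.3 - 664.0 = 527.3000 m


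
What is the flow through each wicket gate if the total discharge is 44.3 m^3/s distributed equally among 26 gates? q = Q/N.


q = 44.3 / 26 = 1.7038 m^3/s


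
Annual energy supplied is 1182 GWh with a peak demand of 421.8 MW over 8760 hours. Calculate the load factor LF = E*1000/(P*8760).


LF = 1182 * 1000 / (421.8 * 8760) = 0.3199


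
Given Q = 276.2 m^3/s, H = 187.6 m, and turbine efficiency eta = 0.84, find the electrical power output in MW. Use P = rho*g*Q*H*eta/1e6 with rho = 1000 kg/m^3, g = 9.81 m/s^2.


P = 1000 * 9.81 * 276.2 * 187.6 * 0.84 / 1e6 = 426.9773 MW


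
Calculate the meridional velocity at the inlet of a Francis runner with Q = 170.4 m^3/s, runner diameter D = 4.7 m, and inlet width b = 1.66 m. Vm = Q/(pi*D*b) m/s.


Vm = 170.4 / (pi * 4.7 * 1.66) = 6.9521 m/s


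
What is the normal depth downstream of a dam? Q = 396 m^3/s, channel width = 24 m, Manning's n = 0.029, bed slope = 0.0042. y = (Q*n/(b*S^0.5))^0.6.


y = (396 * 0.029 / (24 * 0.0042^0.5))^0.6 = 3.3186 m


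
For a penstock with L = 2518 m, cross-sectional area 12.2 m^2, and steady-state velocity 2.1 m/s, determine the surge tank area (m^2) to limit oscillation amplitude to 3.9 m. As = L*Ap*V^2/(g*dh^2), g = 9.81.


As = 2518 * 12.2 * 2.1^2 / (9.81 * 3.9^2) = 907.9374 m^2


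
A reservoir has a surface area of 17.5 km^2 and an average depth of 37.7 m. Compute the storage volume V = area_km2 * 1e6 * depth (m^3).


V = 17.5 * 1e6 * 37.7 = 6.5975e+08 m^3


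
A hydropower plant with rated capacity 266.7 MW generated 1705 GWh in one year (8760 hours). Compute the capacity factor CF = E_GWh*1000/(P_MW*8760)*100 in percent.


CF = 1705 * 1000 / (266.7 * 8760) * 100 = 72.9789 %


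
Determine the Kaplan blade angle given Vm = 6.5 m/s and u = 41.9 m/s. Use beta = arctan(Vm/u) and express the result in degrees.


beta = arctan(6.5 / 41.9) = 8.8181 degrees


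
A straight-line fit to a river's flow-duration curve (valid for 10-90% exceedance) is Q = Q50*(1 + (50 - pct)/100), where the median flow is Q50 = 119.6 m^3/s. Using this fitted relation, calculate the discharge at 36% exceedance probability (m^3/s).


Q = 119.6 * (1 + (50 - 36)/100) = 136.3440 m^3/s


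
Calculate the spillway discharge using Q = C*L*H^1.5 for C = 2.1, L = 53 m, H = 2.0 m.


Q = 2.1 * 53 * 2.0^1.5 = 314.8039 m^3/s


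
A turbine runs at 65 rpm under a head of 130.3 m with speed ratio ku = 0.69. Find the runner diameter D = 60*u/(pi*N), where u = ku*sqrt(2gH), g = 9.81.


u = 0.69 * sqrt(2*9.81*130.3) = 34.8876 m/s
D = 60 * 34.8876 / (pi * 65) = 10.2508 m


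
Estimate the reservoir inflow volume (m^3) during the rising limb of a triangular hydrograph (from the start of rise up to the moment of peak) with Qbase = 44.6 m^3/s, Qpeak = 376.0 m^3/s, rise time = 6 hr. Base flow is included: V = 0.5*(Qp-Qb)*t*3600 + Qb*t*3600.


V = 0.5*(376.0 - 44.6)*6*3600 + 44.6*6*3600 = 4.5425e+06 m^3


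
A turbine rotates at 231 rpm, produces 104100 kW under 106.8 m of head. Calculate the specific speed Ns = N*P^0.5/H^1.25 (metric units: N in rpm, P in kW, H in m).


Ns = 231 * 104100^0.5 / 106.8^1.25 = 217.0817


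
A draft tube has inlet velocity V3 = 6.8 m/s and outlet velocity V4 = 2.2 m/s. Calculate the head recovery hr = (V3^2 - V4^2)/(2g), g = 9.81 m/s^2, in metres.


hr = (6.8^2 - 2.2^2) / (2*9.81) = 2.1101 m


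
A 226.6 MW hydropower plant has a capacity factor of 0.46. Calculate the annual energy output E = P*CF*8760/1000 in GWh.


E = 226.6 * 0.46 * 8760 / 1000 = 913.1074 GWh


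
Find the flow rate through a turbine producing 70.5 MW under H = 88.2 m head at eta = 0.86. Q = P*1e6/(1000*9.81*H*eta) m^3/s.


Q = 70.5 * 1e6 / (1000 * 9.81 * 88.2 * 0.86) = 94.7443 m^3/s


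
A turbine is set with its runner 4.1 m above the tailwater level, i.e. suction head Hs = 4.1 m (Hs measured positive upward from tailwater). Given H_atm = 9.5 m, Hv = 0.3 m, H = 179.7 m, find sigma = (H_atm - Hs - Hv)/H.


sigma = (9.5 - 4.1 - 0.3) / 179.7 = 0.0284


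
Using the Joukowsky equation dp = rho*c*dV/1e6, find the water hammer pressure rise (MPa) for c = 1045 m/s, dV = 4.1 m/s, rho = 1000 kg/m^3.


dp = 1000 * 1045 * 4.1 / 1e6 = 4.2845 MPa


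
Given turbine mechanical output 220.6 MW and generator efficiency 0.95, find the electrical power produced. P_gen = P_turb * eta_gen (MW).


P_gen = 220.6 * 0.95 = 209.5700 MW


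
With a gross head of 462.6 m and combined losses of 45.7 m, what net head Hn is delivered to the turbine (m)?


Hn = 462.6 - 45.7 = 416.9000 m


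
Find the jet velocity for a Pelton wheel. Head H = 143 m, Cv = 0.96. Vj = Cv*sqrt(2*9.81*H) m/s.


Vj = 0.96 * sqrt(2*9.81*143) = 50.8497 m/s


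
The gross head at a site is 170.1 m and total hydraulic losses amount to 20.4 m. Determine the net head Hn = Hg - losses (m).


Hn = 170.1 - 20.4 = 149.7000 m


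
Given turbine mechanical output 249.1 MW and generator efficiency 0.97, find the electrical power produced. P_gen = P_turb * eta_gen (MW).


P_gen = 249.1 * 0.97 = 241.6270 MW


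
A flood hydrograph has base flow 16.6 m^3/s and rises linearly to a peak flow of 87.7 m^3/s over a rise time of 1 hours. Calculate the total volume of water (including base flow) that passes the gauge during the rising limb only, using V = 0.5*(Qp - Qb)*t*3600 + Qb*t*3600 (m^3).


V = 0.5*(87.7 - 16.6)*1*3600 + 16.6*1*3600 = 187740.0000 m^3


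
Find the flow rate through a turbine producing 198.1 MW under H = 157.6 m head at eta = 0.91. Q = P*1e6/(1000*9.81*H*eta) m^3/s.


Q = 198.1 * 1e6 / (1000 * 9.81 * 157.6 * 0.91) = 140.8049 m^3/s


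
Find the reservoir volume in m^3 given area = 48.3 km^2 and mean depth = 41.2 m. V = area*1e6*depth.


V = 48.3 * 1e6 * 41.2 = 1.9900e+09 m^3


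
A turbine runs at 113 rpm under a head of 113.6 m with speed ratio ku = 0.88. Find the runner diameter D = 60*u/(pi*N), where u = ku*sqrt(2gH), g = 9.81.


u = 0.88 * sqrt(2*9.81*113.6) = 41.5452 m/s
D = 60 * 41.5452 / (pi * 113) = 7.0217 m


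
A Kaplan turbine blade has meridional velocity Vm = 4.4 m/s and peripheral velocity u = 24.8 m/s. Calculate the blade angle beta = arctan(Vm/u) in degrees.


beta = arctan(4.4 / 24.8) = 10.0607 degrees


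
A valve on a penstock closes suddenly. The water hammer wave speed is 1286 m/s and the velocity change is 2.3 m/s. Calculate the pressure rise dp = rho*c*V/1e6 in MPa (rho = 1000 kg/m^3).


dp = 1000 * 1286 * 2.3 / 1e6 = 2.9578 MPa


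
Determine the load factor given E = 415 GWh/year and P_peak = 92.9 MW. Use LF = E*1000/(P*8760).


LF = 415 * 1000 / (92.9 * 8760) = 0.5100


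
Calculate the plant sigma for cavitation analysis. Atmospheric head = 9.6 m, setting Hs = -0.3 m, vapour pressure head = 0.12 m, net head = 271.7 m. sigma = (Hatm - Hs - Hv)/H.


sigma = (9.6 - (-0.3) - 0.12) / 271.7 = 0.0360


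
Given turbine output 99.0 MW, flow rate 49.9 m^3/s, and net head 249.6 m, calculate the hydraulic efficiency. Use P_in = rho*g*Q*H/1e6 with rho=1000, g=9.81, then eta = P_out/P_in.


P_in = 1000 * 9.81 * 49.9 * 249.6 / 1e6 = 122.1839 MW
eta = 99.0 / 122.1839 = 0.8103


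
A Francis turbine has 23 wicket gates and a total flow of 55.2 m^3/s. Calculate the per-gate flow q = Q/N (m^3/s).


q = 55.2 / 23 = 2.4000 m^3/s


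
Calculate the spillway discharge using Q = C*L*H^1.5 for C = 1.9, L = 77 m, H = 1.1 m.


Q = 1.9 * 77 * 1.1^1.5 = 168.7848 m^3/s


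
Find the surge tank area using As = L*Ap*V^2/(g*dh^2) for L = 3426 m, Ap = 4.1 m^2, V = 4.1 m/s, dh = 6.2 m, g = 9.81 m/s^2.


As = 3426 * 4.1 * 4.1^2 / (9.81 * 6.2^2) = 626.1618 m^2


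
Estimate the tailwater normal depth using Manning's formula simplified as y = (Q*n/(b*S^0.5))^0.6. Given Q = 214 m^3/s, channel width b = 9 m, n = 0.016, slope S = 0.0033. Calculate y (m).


y = (214 * 0.016 / (9 * 0.0033^0.5))^0.6 = 3.1090 m


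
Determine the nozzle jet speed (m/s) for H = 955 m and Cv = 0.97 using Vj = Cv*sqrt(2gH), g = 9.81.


Vj = 0.97 * sqrt(2*9.81*955) = 132.7770 m/s


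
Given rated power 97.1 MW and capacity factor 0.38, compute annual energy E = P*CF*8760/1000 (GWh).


E = 97.1 * 0.38 * 8760 / 1000 = 323.2265 GWh


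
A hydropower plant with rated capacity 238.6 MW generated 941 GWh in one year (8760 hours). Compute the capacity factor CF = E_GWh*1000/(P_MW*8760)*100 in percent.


CF = 941 * 1000 / (238.6 * 8760) * 100 = 45.0210 %


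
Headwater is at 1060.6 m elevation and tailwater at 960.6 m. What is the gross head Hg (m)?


Hg = 1060.6 - 960.6 = 100.0000 m


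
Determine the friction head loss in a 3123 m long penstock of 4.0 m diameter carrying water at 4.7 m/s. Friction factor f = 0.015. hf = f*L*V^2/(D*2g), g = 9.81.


hf = 0.015 * 3123 * 4.7^2 / (4.0 * 2 * 9.81) = 13.1856 m


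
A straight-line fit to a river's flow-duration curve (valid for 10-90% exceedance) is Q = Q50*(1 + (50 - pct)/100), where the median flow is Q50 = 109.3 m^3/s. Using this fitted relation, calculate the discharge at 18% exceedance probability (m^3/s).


Q = 109.3 * (1 + (50 - 18)/100) = 144.2760 m^3/s


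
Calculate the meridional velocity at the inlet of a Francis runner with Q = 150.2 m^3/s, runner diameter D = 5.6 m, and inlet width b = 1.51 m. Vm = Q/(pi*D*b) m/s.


Vm = 150.2 / (pi * 5.6 * 1.51) = 5.6540 m/s


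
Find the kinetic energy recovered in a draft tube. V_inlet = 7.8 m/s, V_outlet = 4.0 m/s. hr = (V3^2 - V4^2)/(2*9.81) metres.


hr = (7.8^2 - 4.0^2) / (2*9.81) = 2.2854 m


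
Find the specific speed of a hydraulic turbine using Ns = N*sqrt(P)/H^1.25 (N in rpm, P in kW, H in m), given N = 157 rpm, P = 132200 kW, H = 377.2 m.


Ns = 157 * 132200^0.5 / 377.2^1.25 = 34.3400


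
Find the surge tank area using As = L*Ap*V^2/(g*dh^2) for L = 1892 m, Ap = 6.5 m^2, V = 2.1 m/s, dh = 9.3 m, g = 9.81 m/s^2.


As = 1892 * 6.5 * 2.1^2 / (9.81 * 9.3^2) = 63.9202 m^2


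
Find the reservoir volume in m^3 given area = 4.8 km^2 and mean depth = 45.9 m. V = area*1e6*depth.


V = 4.8 * 1e6 * 45.9 = 2.2032e+08 m^3


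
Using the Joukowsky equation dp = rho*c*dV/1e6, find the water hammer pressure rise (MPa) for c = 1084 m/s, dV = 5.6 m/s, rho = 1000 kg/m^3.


dp = 1000 * 1084 * 5.6 / 1e6 = 6.0704 MPa


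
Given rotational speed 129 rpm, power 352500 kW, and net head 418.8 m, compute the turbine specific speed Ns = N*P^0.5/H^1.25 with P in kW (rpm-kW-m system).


Ns = 129 * 352500^0.5 / 418.8^1.25 = 40.4260


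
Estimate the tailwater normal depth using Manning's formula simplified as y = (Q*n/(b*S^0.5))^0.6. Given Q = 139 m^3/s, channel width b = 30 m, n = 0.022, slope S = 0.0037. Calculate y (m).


y = (139 * 0.022 / (30 * 0.0037^0.5))^0.6 = 1.3631 m


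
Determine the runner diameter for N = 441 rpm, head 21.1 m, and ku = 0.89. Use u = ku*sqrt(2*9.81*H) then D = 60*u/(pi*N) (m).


u = 0.89 * sqrt(2*9.81*21.1) = 18.1084 m/s
D = 60 * 18.1084 / (pi * 441) = 0.7842 m


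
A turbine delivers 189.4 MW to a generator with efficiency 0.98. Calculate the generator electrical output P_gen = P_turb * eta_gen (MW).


P_gen = 189.4 * 0.98 = 185.6120 MW


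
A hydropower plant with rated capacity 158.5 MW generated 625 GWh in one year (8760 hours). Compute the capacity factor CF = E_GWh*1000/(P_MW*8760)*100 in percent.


CF = 625 * 1000 / (158.5 * 8760) * 100 = 45.0139 %


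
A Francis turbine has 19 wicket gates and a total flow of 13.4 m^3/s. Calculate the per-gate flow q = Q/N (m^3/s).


q = 13.4 / 19 = 0.7053 m^3/s


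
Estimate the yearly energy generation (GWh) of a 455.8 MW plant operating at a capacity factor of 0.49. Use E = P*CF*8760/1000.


E = 455.8 * 0.49 * 8760 / 1000 = 1956.4759 GWh


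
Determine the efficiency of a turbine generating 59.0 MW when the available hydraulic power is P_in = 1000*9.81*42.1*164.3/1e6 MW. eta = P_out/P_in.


P_in = 1000 * 9.81 * 42.1 * 164.3 / 1e6 = 67.8561 MW
eta = 59.0 / 67.8561 = 0.8695


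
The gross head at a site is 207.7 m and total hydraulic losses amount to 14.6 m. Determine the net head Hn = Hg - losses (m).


Hn = 207.7 - 14.6 = 193.1000 m


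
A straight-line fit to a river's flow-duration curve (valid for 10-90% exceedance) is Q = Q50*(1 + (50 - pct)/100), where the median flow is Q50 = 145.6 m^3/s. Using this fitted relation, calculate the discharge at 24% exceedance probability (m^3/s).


Q = 145.6 * (1 + (50 - 24)/100) = 183.4560 m^3/s


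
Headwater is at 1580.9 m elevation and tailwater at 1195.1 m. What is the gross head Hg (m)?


Hg = 1580.9 - 1195.1 = 385.8000 m


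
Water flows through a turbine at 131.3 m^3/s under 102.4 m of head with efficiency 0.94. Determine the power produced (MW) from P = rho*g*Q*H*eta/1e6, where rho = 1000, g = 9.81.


P = 1000 * 9.81 * 131.3 * 102.4 * 0.94 / 1e6 = 123.9828 MW


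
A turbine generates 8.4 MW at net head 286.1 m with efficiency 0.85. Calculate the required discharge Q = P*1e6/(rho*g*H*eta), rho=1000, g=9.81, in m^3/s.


Q = 8.4 * 1e6 / (1000 * 9.81 * 286.1 * 0.85) = 3.5211 m^3/s


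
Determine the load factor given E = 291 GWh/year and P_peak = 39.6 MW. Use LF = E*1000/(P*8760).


LF = 291 * 1000 / (39.6 * 8760) = 0.8389


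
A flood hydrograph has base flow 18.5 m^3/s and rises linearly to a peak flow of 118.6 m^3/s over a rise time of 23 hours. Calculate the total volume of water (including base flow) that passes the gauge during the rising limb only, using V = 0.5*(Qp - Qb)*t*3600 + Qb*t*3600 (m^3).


V = 0.5*(118.6 - 18.5)*23*3600 + 18.5*23*3600 = 5.6759e+06 m^3


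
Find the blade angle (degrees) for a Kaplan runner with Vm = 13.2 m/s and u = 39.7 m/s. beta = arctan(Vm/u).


beta = arctan(13.2 / 39.7) = 18.3916 degrees


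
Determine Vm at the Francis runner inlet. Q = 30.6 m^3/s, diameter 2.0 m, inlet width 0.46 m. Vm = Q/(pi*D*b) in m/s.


Vm = 30.6 / (pi * 2.0 * 0.46) = 10.5873 m/s


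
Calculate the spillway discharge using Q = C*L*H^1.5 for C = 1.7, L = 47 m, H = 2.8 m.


Q = 1.7 * 47 * 2.8^1.5 = 374.3552 m^3/s


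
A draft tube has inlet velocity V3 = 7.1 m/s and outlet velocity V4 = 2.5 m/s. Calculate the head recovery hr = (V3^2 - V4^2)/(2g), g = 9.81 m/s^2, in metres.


hr = (7.1^2 - 2.5^2) / (2*9.81) = 2.2508 m


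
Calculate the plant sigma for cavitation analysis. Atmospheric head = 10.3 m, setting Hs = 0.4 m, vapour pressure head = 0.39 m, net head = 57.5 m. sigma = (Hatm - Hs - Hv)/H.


sigma = (10.3 - 0.4 - 0.39) / 57.5 = 0.1654


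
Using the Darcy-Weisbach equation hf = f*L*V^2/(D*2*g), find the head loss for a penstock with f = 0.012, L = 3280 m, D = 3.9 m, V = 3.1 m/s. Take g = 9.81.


hf = 0.012 * 3280 * 3.1^2 / (3.9 * 2 * 9.81) = 4.9433 m


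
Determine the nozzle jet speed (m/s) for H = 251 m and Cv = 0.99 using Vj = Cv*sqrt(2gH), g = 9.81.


Vj = 0.99 * sqrt(2*9.81*251) = 69.4739 m/s


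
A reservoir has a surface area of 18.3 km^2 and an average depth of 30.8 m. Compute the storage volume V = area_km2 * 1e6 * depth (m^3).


V = 18.3 * 1e6 * 30.8 = 5.6364e+08 m^3


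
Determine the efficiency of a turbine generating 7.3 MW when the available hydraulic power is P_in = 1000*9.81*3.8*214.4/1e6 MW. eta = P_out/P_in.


P_in = 1000 * 9.81 * 3.8 * 214.4 / 1e6 = 7.9924 MW
eta = 7.3 / 7.9924 = 0.9134


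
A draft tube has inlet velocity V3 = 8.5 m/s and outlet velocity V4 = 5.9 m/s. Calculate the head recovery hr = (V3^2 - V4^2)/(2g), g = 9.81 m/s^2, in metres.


hr = (8.5^2 - 5.9^2) / (2*9.81) = 1.9083 m


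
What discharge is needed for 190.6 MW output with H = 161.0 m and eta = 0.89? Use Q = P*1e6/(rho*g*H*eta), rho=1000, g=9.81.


Q = 190.6 * 1e6 / (1000 * 9.81 * 161.0 * 0.89) = 135.5932 m^3/s


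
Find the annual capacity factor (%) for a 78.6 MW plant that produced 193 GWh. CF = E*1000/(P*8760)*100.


CF = 193 * 1000 / (78.6 * 8760) * 100 = 28.0305 %


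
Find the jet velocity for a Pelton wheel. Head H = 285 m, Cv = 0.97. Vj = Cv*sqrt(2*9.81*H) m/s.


Vj = 0.97 * sqrt(2*9.81*285) = 72.5343 m/s


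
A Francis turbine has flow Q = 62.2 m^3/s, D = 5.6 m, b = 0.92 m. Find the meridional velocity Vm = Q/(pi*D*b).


Vm = 62.2 / (pi * 5.6 * 0.92) = 3.8429 m/s


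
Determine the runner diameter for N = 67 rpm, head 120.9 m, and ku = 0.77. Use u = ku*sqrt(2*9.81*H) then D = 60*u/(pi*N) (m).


u = 0.77 * sqrt(2*9.81*120.9) = 37.5019 m/s
D = 60 * 37.5019 / (pi * 67) = 10.6901 m


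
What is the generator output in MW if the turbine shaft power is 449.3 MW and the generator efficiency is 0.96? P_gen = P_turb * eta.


P_gen = 449.3 * 0.96 = 431.3280 MW


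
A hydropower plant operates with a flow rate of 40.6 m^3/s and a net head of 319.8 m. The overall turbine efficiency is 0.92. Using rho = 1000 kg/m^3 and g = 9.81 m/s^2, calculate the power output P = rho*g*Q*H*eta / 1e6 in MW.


P = 1000 * 9.81 * 40.6 * 319.8 * 0.92 / 1e6 = 117.1821 MW


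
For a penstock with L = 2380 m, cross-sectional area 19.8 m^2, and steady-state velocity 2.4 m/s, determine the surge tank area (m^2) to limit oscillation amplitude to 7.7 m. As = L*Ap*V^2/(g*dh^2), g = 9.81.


As = 2380 * 19.8 * 2.4^2 / (9.81 * 7.7^2) = 466.6746 m^2


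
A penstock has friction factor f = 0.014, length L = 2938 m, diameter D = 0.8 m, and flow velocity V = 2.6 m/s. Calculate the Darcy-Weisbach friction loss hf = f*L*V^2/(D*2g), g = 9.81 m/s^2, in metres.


hf = 0.014 * 2938 * 2.6^2 / (0.8 * 2 * 9.81) = 17.7149 m


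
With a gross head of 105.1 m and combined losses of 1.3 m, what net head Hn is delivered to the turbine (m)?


Hn = 105.1 - 1.3 = 103.8000 m


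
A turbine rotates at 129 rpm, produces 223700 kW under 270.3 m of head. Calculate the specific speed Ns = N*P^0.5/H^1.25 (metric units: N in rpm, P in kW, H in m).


Ns = 129 * 223700^0.5 / 270.3^1.25 = 55.6692


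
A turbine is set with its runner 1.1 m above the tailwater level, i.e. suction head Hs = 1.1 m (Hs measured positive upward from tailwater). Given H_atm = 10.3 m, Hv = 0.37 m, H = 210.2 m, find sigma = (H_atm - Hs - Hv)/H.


sigma = (10.3 - 1.1 - 0.37) / 210.2 = 0.0420


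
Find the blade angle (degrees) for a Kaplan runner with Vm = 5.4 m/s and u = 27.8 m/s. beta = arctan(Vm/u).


beta = arctan(5.4 / 27.8) = 10.9925 degrees


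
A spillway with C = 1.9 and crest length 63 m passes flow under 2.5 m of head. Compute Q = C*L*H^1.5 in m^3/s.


Q = 1.9 * 63 * 2.5^1.5 = 473.1558 m^3/s


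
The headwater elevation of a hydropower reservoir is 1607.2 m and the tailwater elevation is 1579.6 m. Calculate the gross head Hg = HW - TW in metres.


Hg = 1607.2 - 1579.6 = 27.6000 m


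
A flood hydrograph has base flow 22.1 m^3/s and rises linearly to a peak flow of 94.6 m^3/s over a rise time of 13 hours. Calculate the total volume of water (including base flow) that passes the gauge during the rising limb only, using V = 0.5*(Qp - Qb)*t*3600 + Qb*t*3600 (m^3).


V = 0.5*(94.6 - 22.1)*13*3600 + 22.1*13*3600 = 2.7308e+06 m^3


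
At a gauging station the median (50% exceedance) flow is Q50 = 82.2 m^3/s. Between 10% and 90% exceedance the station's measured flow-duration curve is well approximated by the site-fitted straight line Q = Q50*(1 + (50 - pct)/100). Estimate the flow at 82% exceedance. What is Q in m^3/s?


Q = 82.2 * (1 + (50 - 82)/100) = 55.8960 m^3/s


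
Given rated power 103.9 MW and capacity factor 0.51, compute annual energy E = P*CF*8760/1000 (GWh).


E = 103.9 * 0.51 * 8760 / 1000 = 464.1836 GWh


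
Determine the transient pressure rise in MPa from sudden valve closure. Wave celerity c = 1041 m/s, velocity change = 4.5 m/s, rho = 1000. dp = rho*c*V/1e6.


dp = 1000 * 1041 * 4.5 / 1e6 = 4.6845 MPa


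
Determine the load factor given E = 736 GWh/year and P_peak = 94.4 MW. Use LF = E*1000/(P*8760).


LF = 736 * 1000 / (94.4 * 8760) = 0.8900


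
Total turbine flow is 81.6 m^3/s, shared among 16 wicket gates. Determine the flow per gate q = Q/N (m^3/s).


q = 81.6 / 16 = 5.1000 m^3/s


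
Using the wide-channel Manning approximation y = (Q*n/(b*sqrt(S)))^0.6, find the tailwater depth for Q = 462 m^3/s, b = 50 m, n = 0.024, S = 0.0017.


y = (462 * 0.024 / (50 * 0.0017^0.5))^0.6 = 2.7441 m


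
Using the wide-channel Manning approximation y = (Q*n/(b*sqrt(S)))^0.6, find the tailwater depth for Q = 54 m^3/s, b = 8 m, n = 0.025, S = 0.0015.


y = (54 * 0.025 / (8 * 0.0015^0.5))^0.6 = 2.4183 m


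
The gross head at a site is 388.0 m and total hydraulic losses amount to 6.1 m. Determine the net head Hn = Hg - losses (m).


Hn = 388.0 - 6.1 = 381.9000 m


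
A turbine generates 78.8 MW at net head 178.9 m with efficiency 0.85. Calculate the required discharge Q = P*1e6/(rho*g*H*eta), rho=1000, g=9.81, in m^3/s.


Q = 78.8 * 1e6 / (1000 * 9.81 * 178.9 * 0.85) = 52.8236 m^3/s


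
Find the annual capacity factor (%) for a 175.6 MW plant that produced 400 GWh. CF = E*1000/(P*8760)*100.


CF = 400 * 1000 / (175.6 * 8760) * 100 = 26.0035 %


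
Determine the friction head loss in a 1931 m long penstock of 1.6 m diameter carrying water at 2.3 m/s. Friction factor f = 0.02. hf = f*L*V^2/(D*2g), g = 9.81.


hf = 0.02 * 1931 * 2.3^2 / (1.6 * 2 * 9.81) = 6.5080 m
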